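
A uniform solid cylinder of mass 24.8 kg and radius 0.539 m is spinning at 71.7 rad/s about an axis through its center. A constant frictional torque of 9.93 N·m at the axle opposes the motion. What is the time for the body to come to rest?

I = ½MR² = (1/2)(24.8)(0.539)² = 3.602 kg·m².
The net torque has magnitude 9.93 N·m, opposing ω.
|α| = τ/I = 9.930/3.602 = 2.756 rad/s² (deceleration).
0 = ω₀ − |α|t ⇒ t = ω₀/|α| = 71.7/2.756 = 26.01 s.

t ≈ 26.0 s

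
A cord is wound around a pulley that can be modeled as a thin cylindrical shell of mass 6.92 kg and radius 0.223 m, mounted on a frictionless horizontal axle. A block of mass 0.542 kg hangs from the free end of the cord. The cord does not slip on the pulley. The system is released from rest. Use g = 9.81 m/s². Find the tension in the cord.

T ≈ 4.93 N

I = MR² = (6.92)(0.223)² = 0.3441 kg·m².
Block: mg − T = ma. Pulley: TR = Iα. No-slip: a = αR, so T = (I/R²)a = 6.920·a.
Then mg = (m + 6.920)a, so a = (0.542)(9.81)/(0.542 + 6.920) = 0.7125 m/s².
T = 6.920·a = 4.931 N.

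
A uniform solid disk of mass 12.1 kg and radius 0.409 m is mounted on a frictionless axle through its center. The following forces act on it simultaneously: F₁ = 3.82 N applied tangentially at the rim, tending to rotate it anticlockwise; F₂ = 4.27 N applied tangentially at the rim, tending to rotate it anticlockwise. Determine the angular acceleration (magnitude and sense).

I = ½MR² = (1/2)(12.1)(0.409)² = 1.012 kg·m².
Taking anticlockwise as positive: τ₁ = +(3.82)(0.409) = +1.562 N·m; τ₂ = +(4.27)(0.409) = +1.746 N·m.
Net torque τ = 3.309 N·m.
α = τ/I = 3.309/1.012 = 3.269 rad/s².

α ≈ 3.27 rad/s², anticlockwise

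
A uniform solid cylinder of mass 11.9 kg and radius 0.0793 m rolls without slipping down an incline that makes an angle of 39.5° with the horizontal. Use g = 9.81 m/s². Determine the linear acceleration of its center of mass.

a ≈ 4.16 m/s²

Translation along the incline: Mg sinθ − f = Ma.
Rotation about the center: fR = Iα with I = ½MR². No-slip gives a = αR, so f = (I/R²)a = (1/2)M a.
Substituting: Mg sinθ = (1 + 0.5000)Ma, so a = g sinθ/(1 + 0.5000) = (9.81) sin 39.5° / 1.500 = 4.160 m/s².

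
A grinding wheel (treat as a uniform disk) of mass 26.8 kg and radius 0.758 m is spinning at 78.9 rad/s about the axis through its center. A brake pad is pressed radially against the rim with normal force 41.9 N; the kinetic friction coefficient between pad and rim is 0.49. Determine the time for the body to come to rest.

I = ½MR² = (1/2)(26.8)(0.758)² = 7.699 kg·m².
Friction force f = μN = (0.49)(41.9) = 20.53 N at the rim; torque magnitude τ = fR = 15.56 N·m, opposing ω.
|α| = τ/I = 15.56/7.699 = 2.021 rad/s² (deceleration).
0 = ω₀ − |α|t ⇒ t = ω₀/|α| = 78.9/2.021 = 39.03 s.

t ≈ 39.0 s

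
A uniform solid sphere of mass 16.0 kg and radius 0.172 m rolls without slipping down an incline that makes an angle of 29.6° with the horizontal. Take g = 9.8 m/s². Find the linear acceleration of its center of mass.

Translation along the incline: Mg sinθ − f = Ma.
Rotation about the center: fR = Iα with I = (2/5)MR². No-slip gives a = αR, so f = (I/R²)a = (2/5)M a.
Substituting: Mg sinθ = (1 + 0.4000)Ma, so a = g sinθ/(1 + 0.4000) = (9.8) sin 29.6° / 1.400 = 3.458 m/s².

a ≈ 3.46 m/s²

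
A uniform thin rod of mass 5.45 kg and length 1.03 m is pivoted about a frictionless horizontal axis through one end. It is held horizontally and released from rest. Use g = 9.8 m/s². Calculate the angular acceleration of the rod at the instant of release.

About the pivot, I = (1/3)ML² = (1/3)(5.45)(1.03)² = 1.927 kg·m².
The weight acts at the center, a distance L/2 = 0.5150 m from the pivot; τ = Mg(L/2) = 27.51 N·m.
α = τ/I = 27.51/1.927 = 14.27 rad/s².

α ≈ 14.3 rad/s²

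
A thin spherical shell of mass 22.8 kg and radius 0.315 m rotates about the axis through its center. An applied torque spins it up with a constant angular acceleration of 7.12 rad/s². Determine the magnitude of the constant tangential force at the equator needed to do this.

I = (2/3)MR² = (2/3)(22.8)(0.315)² = 1.508 kg·m².
The required torque is τ = Iα = (1.508)(7.120) = 10.74 N·m.
A tangential force at the equator gives τ = FR, so F = τ/R = 10.74/0.315 = 34.09 N.

F ≈ 34.1 N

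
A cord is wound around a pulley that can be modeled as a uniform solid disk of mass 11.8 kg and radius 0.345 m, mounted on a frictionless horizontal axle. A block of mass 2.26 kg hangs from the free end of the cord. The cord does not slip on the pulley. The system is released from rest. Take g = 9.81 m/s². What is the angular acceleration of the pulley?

α ≈ 7.88 rad/s²

I = ½MR² = (1/2)(11.8)(0.345)² = 0.7022 kg·m².
Block: mg − T = ma. Pulley: TR = Iα. No-slip: a = αR, so T = (I/R²)a = 5.900·a.
Then mg = (m + 5.900)a, so a = (2.26)(9.81)/(2.26 + 5.900) = 2.717 m/s².
α = a/R = 2.717/0.345 = 7.875 rad/s².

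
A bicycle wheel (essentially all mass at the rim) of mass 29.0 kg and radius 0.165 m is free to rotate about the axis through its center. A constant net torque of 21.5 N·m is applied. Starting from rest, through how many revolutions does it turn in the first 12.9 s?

≈ 361 revolutions

I = MR² = (29.0)(0.165)² = 0.7895 kg·m².
α = τ/I = 21.5/0.7895 = 27.23 rad/s².
θ = ½αt² = ½(27.23)(12.9)² = 2266 rad.
Revolutions = θ/(2π) = 360.6.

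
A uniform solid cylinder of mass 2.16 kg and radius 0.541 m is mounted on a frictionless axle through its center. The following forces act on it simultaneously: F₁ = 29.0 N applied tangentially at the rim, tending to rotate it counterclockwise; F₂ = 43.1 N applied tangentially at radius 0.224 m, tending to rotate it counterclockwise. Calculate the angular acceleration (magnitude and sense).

α ≈ 80.2 rad/s², counterclockwise

I = ½MR² = (1/2)(2.16)(0.541)² = 0.3161 kg·m².
Taking counterclockwise as positive: τ₁ = +(29.0)(0.541) = +15.69 N·m; τ₂ = +(43.1)(0.224) = +9.654 N·m.
Net torque τ = 25.34 N·m.
α = τ/I = 25.34/0.3161 = 80.18 rad/s².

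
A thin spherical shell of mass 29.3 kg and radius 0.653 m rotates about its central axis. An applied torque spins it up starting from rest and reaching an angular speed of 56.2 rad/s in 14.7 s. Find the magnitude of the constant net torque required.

τ ≈ 31.8 N·m

I = (2/3)MR² = (2/3)(29.3)(0.653)² = 8.329 kg·m².
α = Δω/Δt = (56.2 − 0)/14.7 = 3.823 rad/s².
τ = Iα = (8.329)(3.823) = 31.84 N·m.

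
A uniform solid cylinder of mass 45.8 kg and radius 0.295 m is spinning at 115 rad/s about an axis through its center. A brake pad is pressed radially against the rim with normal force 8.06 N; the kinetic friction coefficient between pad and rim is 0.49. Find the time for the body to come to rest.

I = ½MR² = (1/2)(45.8)(0.295)² = 1.993 kg·m².
Friction force f = μN = (0.49)(8.06) = 3.949 N at the rim; torque magnitude τ = fR = 1.165 N·m, opposing ω.
|α| = τ/I = 1.165/1.993 = 0.5846 rad/s² (deceleration).
0 = ω₀ − |α|t ⇒ t = ω₀/|α| = 115/0.5846 = 196.7 s.

t ≈ 197 s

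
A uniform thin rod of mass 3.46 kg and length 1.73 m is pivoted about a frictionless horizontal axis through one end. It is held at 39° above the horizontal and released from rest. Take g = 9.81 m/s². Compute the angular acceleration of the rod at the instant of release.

α ≈ 6.61 rad/s²

About the pivot, I = (1/3)ML² = (1/3)(3.46)(1.73)² = 3.452 kg·m².
The weight acts at the center, a distance L/2 = 0.8650 m from the pivot; τ = Mg(L/2) cos 39° = 22.82 N·m.
α = τ/I = 22.82/3.452 = 6.610 rad/s².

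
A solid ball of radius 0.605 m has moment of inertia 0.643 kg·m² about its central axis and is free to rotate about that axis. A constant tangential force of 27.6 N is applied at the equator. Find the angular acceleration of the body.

α ≈ 26.0 rad/s²

τ = F R = (27.6)(0.605) = 16.70 N·m.
Newton's second law for rotation, τ = Iα, gives α = τ/I = 16.70/0.6430 = 25.97 rad/s².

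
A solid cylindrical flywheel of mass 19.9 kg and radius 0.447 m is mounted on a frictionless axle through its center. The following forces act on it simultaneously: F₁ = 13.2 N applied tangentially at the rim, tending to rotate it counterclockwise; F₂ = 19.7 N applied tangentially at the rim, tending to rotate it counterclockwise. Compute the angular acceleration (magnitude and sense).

α ≈ 7.40 rad/s², counterclockwise

I = ½MR² = (1/2)(19.9)(0.447)² = 1.988 kg·m².
Taking counterclockwise as positive: τ₁ = +(13.2)(0.447) = +5.900 N·m; τ₂ = +(19.7)(0.447) = +8.806 N·m.
Net torque τ = 14.71 N·m.
α = τ/I = 14.71/1.988 = 7.397 rad/s².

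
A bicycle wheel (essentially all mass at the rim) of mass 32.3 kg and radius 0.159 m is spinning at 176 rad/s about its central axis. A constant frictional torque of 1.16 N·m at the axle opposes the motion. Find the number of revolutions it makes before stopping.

I = MR² = (32.3)(0.159)² = 0.8166 kg·m².
The net torque has magnitude 1.16 N·m, opposing ω.
|α| = τ/I = 1.160/0.8166 = 1.421 rad/s² (deceleration).
ω² = ω₀² − 2|α|θ with ω = 0 ⇒ θ = ω₀²/(2|α|) = 10900 rad = 1735 rev.

≈ 1740 revolutions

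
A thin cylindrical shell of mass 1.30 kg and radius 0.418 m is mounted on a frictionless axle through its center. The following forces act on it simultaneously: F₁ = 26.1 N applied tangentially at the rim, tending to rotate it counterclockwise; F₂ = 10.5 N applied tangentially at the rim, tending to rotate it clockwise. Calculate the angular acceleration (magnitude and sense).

α ≈ 28.7 rad/s², counterclockwise

I = MR² = (1.30)(0.418)² = 0.2271 kg·m².
Taking counterclockwise as positive: τ₁ = +(26.1)(0.418) = +10.91 N·m; τ₂ = −(10.5)(0.418) = −4.389 N·m.
Net torque τ = 6.521 N·m.
α = τ/I = 6.521/0.2271 = 28.71 rad/s².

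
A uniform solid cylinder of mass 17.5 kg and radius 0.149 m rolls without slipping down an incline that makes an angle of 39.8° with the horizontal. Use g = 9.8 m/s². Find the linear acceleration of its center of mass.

Translation along the incline: Mg sinθ − f = Ma.
Rotation about the center: fR = Iα with I = ½MR². No-slip gives a = αR, so f = (I/R²)a = (1/2)M a.
Substituting: Mg sinθ = (1 + 0.5000)Ma, so a = g sinθ/(1 + 0.5000) = (9.8) sin 39.8° / 1.500 = 4.182 m/s².

a ≈ 4.18 m/s²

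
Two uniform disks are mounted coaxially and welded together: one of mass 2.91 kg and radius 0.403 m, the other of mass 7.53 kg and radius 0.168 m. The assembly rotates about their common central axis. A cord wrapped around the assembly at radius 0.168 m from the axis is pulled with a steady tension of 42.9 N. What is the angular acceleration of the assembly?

I = ½M₁R₁² + ½M₂R₂² = ½(2.91)(0.403)² + ½(7.53)(0.168)² = 0.3426 kg·m².
τ = F r = (42.9)(0.168) = 7.207 N·m.
α = τ/I = 7.207/0.3426 = 21.04 rad/s².

α ≈ 21.0 rad/s²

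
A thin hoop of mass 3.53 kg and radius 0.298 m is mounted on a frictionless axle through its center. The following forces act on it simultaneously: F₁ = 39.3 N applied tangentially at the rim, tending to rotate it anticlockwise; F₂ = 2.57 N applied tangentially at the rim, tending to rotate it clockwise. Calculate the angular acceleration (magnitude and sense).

α ≈ 34.9 rad/s², anticlockwise

I = MR² = (3.53)(0.298)² = 0.3135 kg·m².
Taking anticlockwise as positive: τ₁ = +(39.3)(0.298) = +11.71 N·m; τ₂ = −(2.57)(0.298) = −0.7659 N·m.
Net torque τ = 10.95 N·m.
α = τ/I = 10.95/0.3135 = 34.92 rad/s².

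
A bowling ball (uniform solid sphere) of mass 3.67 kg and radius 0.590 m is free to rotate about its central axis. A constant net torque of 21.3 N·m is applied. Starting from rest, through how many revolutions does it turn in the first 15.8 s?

I = (2/5)MR² = (2/5)(3.67)(0.590)² = 0.5110 kg·m².
α = τ/I = 21.3/0.5110 = 41.68 rad/s².
θ = ½αt² = ½(41.68)(15.8)² = 5203 rad.
Revolutions = θ/(2π) = 828.0.

≈ 828 revolutions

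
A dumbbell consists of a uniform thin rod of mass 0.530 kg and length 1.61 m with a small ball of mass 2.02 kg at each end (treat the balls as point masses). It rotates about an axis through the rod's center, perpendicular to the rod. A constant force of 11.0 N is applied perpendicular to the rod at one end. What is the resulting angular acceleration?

I_rod = (1/12)ML² = (1/12)(0.530)(1.61)² = 0.1145 kg·m².
I_balls = 2·m·(L/2)² = 2(2.02)(0.8050)² = 2.618 kg·m².
Total I = 2.733 kg·m².
τ = F·(L/2) = (11.0)(0.805) = 8.855 N·m.
α = τ/I = 8.855/2.733 = 3.241 rad/s².

α ≈ 3.24 rad/s²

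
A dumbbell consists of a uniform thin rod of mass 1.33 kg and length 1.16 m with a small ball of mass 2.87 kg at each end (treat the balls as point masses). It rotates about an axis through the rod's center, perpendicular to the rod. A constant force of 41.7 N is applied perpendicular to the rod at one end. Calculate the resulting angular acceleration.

α ≈ 11.6 rad/s²

I_rod = (1/12)ML² = (1/12)(1.33)(1.16)² = 0.1491 kg·m².
I_balls = 2·m·(L/2)² = 2(2.87)(0.5800)² = 1.931 kg·m².
Total I = 2.080 kg·m².
τ = F·(L/2) = (41.7)(0.580) = 24.19 N·m.
α = τ/I = 24.19/2.080 = 11.63 rad/s².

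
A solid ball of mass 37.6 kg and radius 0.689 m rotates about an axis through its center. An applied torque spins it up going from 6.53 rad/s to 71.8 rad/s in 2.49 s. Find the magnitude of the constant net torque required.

τ ≈ 187 N·m

I = (2/5)MR² = (2/5)(37.6)(0.689)² = 7.140 kg·m².
α = Δω/Δt = (71.8 − 6.53)/2.49 = 26.21 rad/s².
τ = Iα = (7.140)(26.21) = 187.2 N·m.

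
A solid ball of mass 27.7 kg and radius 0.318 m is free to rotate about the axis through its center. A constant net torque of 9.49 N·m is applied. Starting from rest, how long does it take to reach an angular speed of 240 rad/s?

I = (2/5)MR² = (2/5)(27.7)(0.318)² = 1.120 kg·m².
α = τ/I = 9.49/1.120 = 8.470 rad/s².
ω = αt ⇒ t = ω/α = 240/8.470 = 28.34 s.

t ≈ 28.3 s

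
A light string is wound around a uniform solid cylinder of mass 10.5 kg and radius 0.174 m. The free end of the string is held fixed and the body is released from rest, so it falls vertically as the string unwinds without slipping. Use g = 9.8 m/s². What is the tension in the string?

T ≈ 34.3 N

Translation: Mg − T = Ma. Rotation about the center: TR = Iα with I = ½MR².
With a = αR: T = (I/R²)a = (1/2)M a, so Mg = (1 + 0.5000)Ma.
a = g/(1 + 0.5000) = 9.8/1.500 = 6.533 m/s².
T = 0.5000·M·a = (0.5000)(10.5)(6.533) = 34.30 N.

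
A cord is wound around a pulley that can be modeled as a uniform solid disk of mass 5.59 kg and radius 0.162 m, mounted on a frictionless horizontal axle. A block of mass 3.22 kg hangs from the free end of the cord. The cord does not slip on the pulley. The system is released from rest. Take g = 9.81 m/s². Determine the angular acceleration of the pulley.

I = ½MR² = (1/2)(5.59)(0.162)² = 0.07335 kg·m².
Block: mg − T = ma. Pulley: TR = Iα. No-slip: a = αR, so T = (I/R²)a = 2.795·a.
Then mg = (m + 2.795)a, so a = (3.22)(9.81)/(3.22 + 2.795) = 5.252 m/s².
α = a/R = 5.252/0.162 = 32.42 rad/s².

α ≈ 32.4 rad/s²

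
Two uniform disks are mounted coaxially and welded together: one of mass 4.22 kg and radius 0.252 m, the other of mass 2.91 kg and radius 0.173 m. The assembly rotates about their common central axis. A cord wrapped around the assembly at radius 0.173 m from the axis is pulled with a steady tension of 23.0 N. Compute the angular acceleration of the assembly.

α ≈ 22.4 rad/s²

I = ½M₁R₁² + ½M₂R₂² = ½(4.22)(0.252)² + ½(2.91)(0.173)² = 0.1775 kg·m².
τ = F r = (23.0)(0.173) = 3.979 N·m.
α = τ/I = 3.979/0.1775 = 22.41 rad/s².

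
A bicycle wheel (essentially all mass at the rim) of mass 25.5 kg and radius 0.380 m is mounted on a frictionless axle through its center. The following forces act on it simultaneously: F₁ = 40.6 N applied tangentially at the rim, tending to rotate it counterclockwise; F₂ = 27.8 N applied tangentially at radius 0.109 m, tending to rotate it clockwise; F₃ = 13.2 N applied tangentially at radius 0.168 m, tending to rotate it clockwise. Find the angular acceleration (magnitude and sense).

I = MR² = (25.5)(0.380)² = 3.682 kg·m².
Taking counterclockwise as positive: τ₁ = +(40.6)(0.380) = +15.43 N·m; τ₂ = −(27.8)(0.109) = −3.030 N·m; τ₃ = −(13.2)(0.168) = −2.218 N·m.
Net torque τ = 10.18 N·m.
α = τ/I = 10.18/3.682 = 2.765 rad/s².

α ≈ 2.76 rad/s², counterclockwise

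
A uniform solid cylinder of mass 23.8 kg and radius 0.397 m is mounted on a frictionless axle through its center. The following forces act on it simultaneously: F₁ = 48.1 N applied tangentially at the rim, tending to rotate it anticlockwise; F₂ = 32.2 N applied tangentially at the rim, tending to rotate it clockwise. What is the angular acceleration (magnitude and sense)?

I = ½MR² = (1/2)(23.8)(0.397)² = 1.876 kg·m².
Taking anticlockwise as positive: τ₁ = +(48.1)(0.397) = +19.10 N·m; τ₂ = −(32.2)(0.397) = −12.78 N·m.
Net torque τ = 6.312 N·m.
α = τ/I = 6.312/1.876 = 3.366 rad/s².

α ≈ 3.37 rad/s², anticlockwise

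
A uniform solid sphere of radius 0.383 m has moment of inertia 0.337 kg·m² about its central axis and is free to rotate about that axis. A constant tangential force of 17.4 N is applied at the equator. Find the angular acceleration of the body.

τ = F R = (17.4)(0.383) = 6.664 N·m.
Newton's second law for rotation, τ = Iα, gives α = τ/I = 6.664/0.3370 = 19.78 rad/s².

α ≈ 19.8 rad/s²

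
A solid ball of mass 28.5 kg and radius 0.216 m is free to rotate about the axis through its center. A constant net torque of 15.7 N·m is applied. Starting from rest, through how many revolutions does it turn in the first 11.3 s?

≈ 300 revolutions

I = (2/5)MR² = (2/5)(28.5)(0.216)² = 0.5319 kg·m².
α = τ/I = 15.7/0.5319 = 29.52 rad/s².
θ = ½αt² = ½(29.52)(11.3)² = 1885 rad.
Revolutions = θ/(2π) = 299.9.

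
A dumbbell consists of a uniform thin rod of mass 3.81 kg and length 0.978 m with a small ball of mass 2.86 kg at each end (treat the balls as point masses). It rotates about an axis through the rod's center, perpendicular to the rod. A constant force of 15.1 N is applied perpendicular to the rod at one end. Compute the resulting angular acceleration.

I_rod = (1/12)ML² = (1/12)(3.81)(0.978)² = 0.3037 kg·m².
I_balls = 2·m·(L/2)² = 2(2.86)(0.4890)² = 1.368 kg·m².
Total I = 1.671 kg·m².
τ = F·(L/2) = (15.1)(0.489) = 7.384 N·m.
α = τ/I = 7.384/1.671 = 4.418 rad/s².

α ≈ 4.42 rad/s²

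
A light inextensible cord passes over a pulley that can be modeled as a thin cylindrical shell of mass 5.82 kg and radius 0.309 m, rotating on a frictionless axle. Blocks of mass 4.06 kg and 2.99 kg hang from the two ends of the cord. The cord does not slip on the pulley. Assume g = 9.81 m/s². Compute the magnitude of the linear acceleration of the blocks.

I = MR² = (5.82)(0.309)² = 0.5557 kg·m².
Heavier block: m₁g − T₁ = m₁a. Lighter block: T₂ − m₂g = m₂a.
Pulley: (T₁ − T₂)R = Iα = I(a/R), so T₁ − T₂ = (I/R²)a = 1·M_p a = 5.820·a.
Adding the three: (m₁ − m₂)g = (m₁ + m₂ + 5.820)a, so a = (4.06 − 2.99)(9.81)/(4.06 + 2.99 + 5.820) = 0.8156 m/s².

a ≈ 0.816 m/s²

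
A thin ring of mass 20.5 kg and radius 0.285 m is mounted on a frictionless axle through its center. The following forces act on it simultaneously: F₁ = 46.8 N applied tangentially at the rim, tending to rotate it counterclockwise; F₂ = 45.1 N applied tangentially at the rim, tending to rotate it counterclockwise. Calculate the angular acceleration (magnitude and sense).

I = MR² = (20.5)(0.285)² = 1.665 kg·m².
Taking counterclockwise as positive: τ₁ = +(46.8)(0.285) = +13.34 N·m; τ₂ = +(45.1)(0.285) = +12.85 N·m.
Net torque τ = 26.19 N·m.
α = τ/I = 26.19/1.665 = 15.73 rad/s².

α ≈ 15.7 rad/s², counterclockwise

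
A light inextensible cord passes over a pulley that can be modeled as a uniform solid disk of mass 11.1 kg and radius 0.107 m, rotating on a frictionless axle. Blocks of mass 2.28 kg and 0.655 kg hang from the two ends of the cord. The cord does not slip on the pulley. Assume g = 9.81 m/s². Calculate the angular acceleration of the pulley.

I = ½MR² = (1/2)(11.1)(0.107)² = 0.06354 kg·m².
Heavier block: m₁g − T₁ = m₁a. Lighter block: T₂ − m₂g = m₂a.
Pulley: (T₁ − T₂)R = Iα = I(a/R), so T₁ − T₂ = (I/R²)a = (1/2)M_p a = 5.550·a.
Adding the three: (m₁ − m₂)g = (m₁ + m₂ + 5.550)a, so a = (2.28 − 0.655)(9.81)/(2.28 + 0.655 + 5.550) = 1.879 m/s².
α = a/R = 1.879/0.107 = 17.56 rad/s².

α ≈ 17.6 rad/s²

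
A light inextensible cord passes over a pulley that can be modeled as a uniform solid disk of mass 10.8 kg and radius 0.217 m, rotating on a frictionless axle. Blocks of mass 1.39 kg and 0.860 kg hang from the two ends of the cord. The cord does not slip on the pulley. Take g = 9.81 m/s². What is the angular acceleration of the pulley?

I = ½MR² = (1/2)(10.8)(0.217)² = 0.2543 kg·m².
Heavier block: m₁g − T₁ = m₁a. Lighter block: T₂ − m₂g = m₂a.
Pulley: (T₁ − T₂)R = Iα = I(a/R), so T₁ − T₂ = (I/R²)a = (1/2)M_p a = 5.400·a.
Adding the three: (m₁ − m₂)g = (m₁ + m₂ + 5.400)a, so a = (1.39 − 0.860)(9.81)/(1.39 + 0.860 + 5.400) = 0.6796 m/s².
α = a/R = 0.6796/0.217 = 3.132 rad/s².

α ≈ 3.13 rad/s²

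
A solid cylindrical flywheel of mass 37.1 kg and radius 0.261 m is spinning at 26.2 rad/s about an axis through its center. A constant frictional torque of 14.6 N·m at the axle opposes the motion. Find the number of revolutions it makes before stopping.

≈ 4.73 revolutions

I = ½MR² = (1/2)(37.1)(0.261)² = 1.264 kg·m².
The net torque has magnitude 14.6 N·m, opposing ω.
|α| = τ/I = 14.60/1.264 = 11.55 rad/s² (deceleration).
ω² = ω₀² − 2|α|θ with ω = 0 ⇒ θ = ω₀²/(2|α|) = 29.71 rad = 4.728 rev.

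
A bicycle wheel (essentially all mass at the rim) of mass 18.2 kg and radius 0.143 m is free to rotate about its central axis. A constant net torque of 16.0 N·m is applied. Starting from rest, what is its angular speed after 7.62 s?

I = MR² = (18.2)(0.143)² = 0.3722 kg·m².
α = τ/I = 16.0/0.3722 = 42.99 rad/s².
ω = ω₀ + αt = 0 + (42.99)(7.62) = 327.6 rad/s.

ω ≈ 328 rad/s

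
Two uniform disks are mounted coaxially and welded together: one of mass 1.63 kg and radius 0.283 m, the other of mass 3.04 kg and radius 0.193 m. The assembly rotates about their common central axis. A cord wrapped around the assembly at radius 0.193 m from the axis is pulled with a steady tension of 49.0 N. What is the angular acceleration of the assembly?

α ≈ 77.6 rad/s²

I = ½M₁R₁² + ½M₂R₂² = ½(1.63)(0.283)² + ½(3.04)(0.193)² = 0.1219 kg·m².
τ = F r = (49.0)(0.193) = 9.457 N·m.
α = τ/I = 9.457/0.1219 = 77.59 rad/s².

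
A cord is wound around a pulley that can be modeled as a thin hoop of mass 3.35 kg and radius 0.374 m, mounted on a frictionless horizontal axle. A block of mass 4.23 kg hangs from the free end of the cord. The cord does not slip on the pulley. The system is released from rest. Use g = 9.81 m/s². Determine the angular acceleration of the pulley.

α ≈ 14.6 rad/s²

I = MR² = (3.35)(0.374)² = 0.4686 kg·m².
Block: mg − T = ma. Pulley: TR = Iα. No-slip: a = αR, so T = (I/R²)a = 3.350·a.
Then mg = (m + 3.350)a, so a = (4.23)(9.81)/(4.23 + 3.350) = 5.474 m/s².
α = a/R = 5.474/0.374 = 14.64 rad/s².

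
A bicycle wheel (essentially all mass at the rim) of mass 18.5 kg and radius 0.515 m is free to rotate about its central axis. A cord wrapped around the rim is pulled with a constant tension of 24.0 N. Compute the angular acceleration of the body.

I = MR² = (18.5)(0.515)² = 4.907 kg·m².
τ = F R = (24.0)(0.515) = 12.36 N·m.
Newton's second law for rotation, τ = Iα, gives α = τ/I = 12.36/4.907 = 2.519 rad/s².

α ≈ 2.52 rad/s²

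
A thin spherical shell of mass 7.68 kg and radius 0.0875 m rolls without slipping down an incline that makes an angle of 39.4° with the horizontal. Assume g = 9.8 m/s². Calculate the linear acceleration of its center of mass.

a ≈ 3.73 m/s²

Translation along the incline: Mg sinθ − f = Ma.
Rotation about the center: fR = Iα with I = (2/3)MR². No-slip gives a = αR, so f = (I/R²)a = (2/3)M a.
Substituting: Mg sinθ = (1 + 0.6667)Ma, so a = g sinθ/(1 + 0.6667) = (9.8) sin 39.4° / 1.667 = 3.732 m/s².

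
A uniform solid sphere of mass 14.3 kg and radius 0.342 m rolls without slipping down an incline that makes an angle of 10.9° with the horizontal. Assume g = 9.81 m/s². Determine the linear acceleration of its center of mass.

a ≈ 1.33 m/s²

Translation along the incline: Mg sinθ − f = Ma.
Rotation about the center: fR = Iα with I = (2/5)MR². No-slip gives a = αR, so f = (I/R²)a = (2/5)M a.
Substituting: Mg sinθ = (1 + 0.4000)Ma, so a = g sinθ/(1 + 0.4000) = (9.81) sin 10.9° / 1.400 = 1.325 m/s².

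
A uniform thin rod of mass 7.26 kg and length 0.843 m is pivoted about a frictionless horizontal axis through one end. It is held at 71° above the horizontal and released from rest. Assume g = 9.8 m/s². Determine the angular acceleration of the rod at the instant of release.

About the pivot, I = (1/3)ML² = (1/3)(7.26)(0.843)² = 1.720 kg·m².
The weight acts at the center, a distance L/2 = 0.4215 m from the pivot; τ = Mg(L/2) cos 71° = 9.763 N·m.
α = τ/I = 9.763/1.720 = 5.677 rad/s².
(Equivalently α = (3g/(2L)) cos 71° = 5.677 rad/s².)

α ≈ 5.68 rad/s²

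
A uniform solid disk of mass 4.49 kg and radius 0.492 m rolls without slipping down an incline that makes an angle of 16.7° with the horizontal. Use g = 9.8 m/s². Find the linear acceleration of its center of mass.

a ≈ 1.88 m/s²

Translation along the incline: Mg sinθ − f = Ma.
Rotation about the center: fR = Iα with I = ½MR². No-slip gives a = αR, so f = (I/R²)a = (1/2)M a.
Substituting: Mg sinθ = (1 + 0.5000)Ma, so a = g sinθ/(1 + 0.5000) = (9.8) sin 16.7° / 1.500 = 1.877 m/s².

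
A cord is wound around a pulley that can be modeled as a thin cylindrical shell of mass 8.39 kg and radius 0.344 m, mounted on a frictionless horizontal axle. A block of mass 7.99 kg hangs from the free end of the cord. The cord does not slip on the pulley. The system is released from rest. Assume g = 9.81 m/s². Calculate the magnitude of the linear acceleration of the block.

a ≈ 4.79 m/s²

I = MR² = (8.39)(0.344)² = 0.9928 kg·m².
Block: mg − T = ma. Pulley: TR = Iα. No-slip: a = αR, so T = (I/R²)a = 8.390·a.
Then mg = (m + 8.390)a, so a = (7.99)(9.81)/(7.99 + 8.390) = 4.785 m/s².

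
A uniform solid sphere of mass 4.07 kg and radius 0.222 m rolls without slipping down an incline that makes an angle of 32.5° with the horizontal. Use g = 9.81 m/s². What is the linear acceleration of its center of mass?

a ≈ 3.76 m/s²

Translation along the incline: Mg sinθ − f = Ma.
Rotation about the center: fR = Iα with I = (2/5)MR². No-slip gives a = αR, so f = (I/R²)a = (2/5)M a.
Substituting: Mg sinθ = (1 + 0.4000)Ma, so a = g sinθ/(1 + 0.4000) = (9.81) sin 32.5° / 1.400 = 3.765 m/s².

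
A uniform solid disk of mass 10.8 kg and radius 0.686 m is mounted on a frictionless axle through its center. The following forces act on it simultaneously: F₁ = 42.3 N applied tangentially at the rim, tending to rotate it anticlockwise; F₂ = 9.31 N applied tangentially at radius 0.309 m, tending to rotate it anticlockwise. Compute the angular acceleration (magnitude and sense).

I = ½MR² = (1/2)(10.8)(0.686)² = 2.541 kg·m².
Taking anticlockwise as positive: τ₁ = +(42.3)(0.686) = +29.02 N·m; τ₂ = +(9.31)(0.309) = +2.877 N·m.
Net torque τ = 31.89 N·m.
α = τ/I = 31.89/2.541 = 12.55 rad/s².

α ≈ 12.6 rad/s², anticlockwise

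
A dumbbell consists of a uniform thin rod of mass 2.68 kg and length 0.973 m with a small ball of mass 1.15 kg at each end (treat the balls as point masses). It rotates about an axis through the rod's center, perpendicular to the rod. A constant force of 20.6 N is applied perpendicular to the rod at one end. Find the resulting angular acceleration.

I_rod = (1/12)ML² = (1/12)(2.68)(0.973)² = 0.2114 kg·m².
I_balls = 2·m·(L/2)² = 2(1.15)(0.4865)² = 0.5444 kg·m².
Total I = 0.7558 kg·m².
τ = F·(L/2) = (20.6)(0.486) = 10.02 N·m.
α = τ/I = 10.02/0.7558 = 13.26 rad/s².

α ≈ 13.3 rad/s²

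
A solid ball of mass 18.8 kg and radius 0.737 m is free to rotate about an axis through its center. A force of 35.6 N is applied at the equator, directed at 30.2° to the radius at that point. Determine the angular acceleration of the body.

I = (2/5)MR² = (2/5)(18.8)(0.737)² = 4.085 kg·m².
Only the tangential component produces torque: τ = F R sinθ = (35.6)(0.737) sin 30.2° = 13.20 N·m.
Newton's second law for rotation, τ = Iα, gives α = τ/I = 13.20/4.085 = 3.231 rad/s².

α ≈ 3.23 rad/s²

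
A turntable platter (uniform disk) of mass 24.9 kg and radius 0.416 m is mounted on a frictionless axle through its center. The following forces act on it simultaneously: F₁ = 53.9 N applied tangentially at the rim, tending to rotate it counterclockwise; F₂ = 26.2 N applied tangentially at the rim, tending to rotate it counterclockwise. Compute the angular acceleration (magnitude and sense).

I = ½MR² = (1/2)(24.9)(0.416)² = 2.155 kg·m².
Taking counterclockwise as positive: τ₁ = +(53.9)(0.416) = +22.42 N·m; τ₂ = +(26.2)(0.416) = +10.90 N·m.
Net torque τ = 33.32 N·m.
α = τ/I = 33.32/2.155 = 15.47 rad/s².

α ≈ 15.5 rad/s², counterclockwise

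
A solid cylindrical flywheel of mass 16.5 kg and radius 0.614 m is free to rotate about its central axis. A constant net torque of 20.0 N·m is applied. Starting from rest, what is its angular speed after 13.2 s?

I = ½MR² = (1/2)(16.5)(0.614)² = 3.110 kg·m².
α = τ/I = 20.0/3.110 = 6.430 rad/s².
ω = ω₀ + αt = 0 + (6.430)(13.2) = 84.88 rad/s.

ω ≈ 84.9 rad/s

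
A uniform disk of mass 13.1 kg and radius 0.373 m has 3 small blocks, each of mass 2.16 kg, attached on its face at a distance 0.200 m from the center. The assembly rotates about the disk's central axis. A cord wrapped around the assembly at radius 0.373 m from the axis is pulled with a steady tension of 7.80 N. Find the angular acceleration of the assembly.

I_disk = ½MR² = ½(13.1)(0.373)² = 0.9113 kg·m².
I_blocks = 3·m·r² = 3(2.16)(0.200)² = 0.2592 kg·m².
Total I = 1.170 kg·m².
τ = F r = (7.80)(0.373) = 2.909 N·m.
α = τ/I = 2.909/1.170 = 2.486 rad/s².

α ≈ 2.49 rad/s²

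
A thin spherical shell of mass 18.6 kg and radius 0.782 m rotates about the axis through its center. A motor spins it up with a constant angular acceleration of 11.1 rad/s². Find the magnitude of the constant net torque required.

τ ≈ 84.2 N·m

I = (2/3)MR² = (2/3)(18.6)(0.782)² = 7.583 kg·m².
τ = Iα = (7.583)(11.10) = 84.17 N·m.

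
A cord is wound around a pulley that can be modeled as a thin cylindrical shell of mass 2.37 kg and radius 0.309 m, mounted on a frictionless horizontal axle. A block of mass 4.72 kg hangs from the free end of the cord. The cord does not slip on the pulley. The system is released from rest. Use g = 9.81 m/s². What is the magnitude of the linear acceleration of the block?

I = MR² = (2.37)(0.309)² = 0.2263 kg·m².
Block: mg − T = ma. Pulley: TR = Iα. No-slip: a = αR, so T = (I/R²)a = 2.370·a.
Then mg = (m + 2.370)a, so a = (4.72)(9.81)/(4.72 + 2.370) = 6.531 m/s².

a ≈ 6.53 m/s²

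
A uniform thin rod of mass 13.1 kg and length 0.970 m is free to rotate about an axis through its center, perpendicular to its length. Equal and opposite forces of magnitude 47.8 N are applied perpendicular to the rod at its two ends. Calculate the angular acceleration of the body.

α ≈ 45.1 rad/s²

I = (1/12)ML² = (1/12)(13.1)(0.970)² = 1.027 kg·m².
The couple gives τ = F·(L/2) + F·(L/2) = F L = (47.8)(0.970) = 46.37 N·m.
Newton's second law for rotation, τ = Iα, gives α = τ/I = 46.37/1.027 = 45.14 rad/s².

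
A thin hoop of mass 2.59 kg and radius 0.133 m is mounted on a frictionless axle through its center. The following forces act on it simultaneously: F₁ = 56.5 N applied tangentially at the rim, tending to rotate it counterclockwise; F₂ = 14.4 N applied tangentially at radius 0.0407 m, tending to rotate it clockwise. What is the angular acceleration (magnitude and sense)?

I = MR² = (2.59)(0.133)² = 0.04581 kg·m².
Taking counterclockwise as positive: τ₁ = +(56.5)(0.133) = +7.514 N·m; τ₂ = −(14.4)(0.0407) = −0.5861 N·m.
Net torque τ = 6.928 N·m.
α = τ/I = 6.928/0.04581 = 151.2 rad/s².

α ≈ 151 rad/s², counterclockwise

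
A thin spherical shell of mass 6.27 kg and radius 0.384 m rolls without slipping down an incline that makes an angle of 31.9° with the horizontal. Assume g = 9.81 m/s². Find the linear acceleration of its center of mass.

a ≈ 3.11 m/s²

Translation along the incline: Mg sinθ − f = Ma.
Rotation about the center: fR = Iα with I = (2/3)MR². No-slip gives a = αR, so f = (I/R²)a = (2/3)M a.
Substituting: Mg sinθ = (1 + 0.6667)Ma, so a = g sinθ/(1 + 0.6667) = (9.81) sin 31.9° / 1.667 = 3.110 m/s².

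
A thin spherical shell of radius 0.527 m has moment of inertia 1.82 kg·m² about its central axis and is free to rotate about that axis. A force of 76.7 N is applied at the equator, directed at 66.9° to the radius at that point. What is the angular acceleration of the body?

Only the tangential component produces torque: τ = F R sinθ = (76.7)(0.527) sin 66.9° = 37.18 N·m.
From τ = Iα: α = 37.18/1.820 = 20.43 rad/s².

α ≈ 20.4 rad/s²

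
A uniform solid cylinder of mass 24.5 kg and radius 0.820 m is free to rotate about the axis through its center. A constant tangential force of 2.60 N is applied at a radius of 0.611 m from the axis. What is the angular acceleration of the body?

I = ½MR² = (1/2)(24.5)(0.820)² = 8.237 kg·m².
τ = F·r = (2.60)(0.611) = 1.589 N·m.
From τ = Iα: α = 1.589/8.237 = 0.1929 rad/s².

α ≈ 0.193 rad/s²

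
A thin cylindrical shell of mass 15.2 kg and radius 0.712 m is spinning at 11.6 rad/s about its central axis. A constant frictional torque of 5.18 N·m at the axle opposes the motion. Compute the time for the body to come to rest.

t ≈ 17.3 s

I = MR² = (15.2)(0.712)² = 7.706 kg·m².
The net torque has magnitude 5.18 N·m, opposing ω.
|α| = τ/I = 5.180/7.706 = 0.6722 rad/s² (deceleration).
0 = ω₀ − |α|t ⇒ t = ω₀/|α| = 11.6/0.6722 = 17.26 s.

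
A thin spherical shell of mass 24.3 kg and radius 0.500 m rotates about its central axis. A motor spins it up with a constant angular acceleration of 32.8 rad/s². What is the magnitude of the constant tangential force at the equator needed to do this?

I = (2/3)MR² = (2/3)(24.3)(0.500)² = 4.050 kg·m².
The required torque is τ = Iα = (4.050)(32.80) = 132.8 N·m.
A tangential force at the equator gives τ = FR, so F = τ/R = 132.8/0.500 = 265.7 N.

F ≈ 266 N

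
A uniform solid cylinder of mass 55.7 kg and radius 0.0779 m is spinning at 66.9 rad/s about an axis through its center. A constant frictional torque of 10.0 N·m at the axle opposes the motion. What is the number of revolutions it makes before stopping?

≈ 6.02 revolutions

I = ½MR² = (1/2)(55.7)(0.0779)² = 0.1690 kg·m².
The net torque has magnitude 10.0 N·m, opposing ω.
|α| = τ/I = 10.00/0.1690 = 59.17 rad/s² (deceleration).
ω² = ω₀² − 2|α|θ with ω = 0 ⇒ θ = ω₀²/(2|α|) = 37.82 rad = 6.019 rev.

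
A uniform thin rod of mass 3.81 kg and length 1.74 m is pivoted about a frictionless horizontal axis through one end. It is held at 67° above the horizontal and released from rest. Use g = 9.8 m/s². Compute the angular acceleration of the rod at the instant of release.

About the pivot, I = (1/3)ML² = (1/3)(3.81)(1.74)² = 3.845 kg·m².
The weight acts at the center, a distance L/2 = 0.8700 m from the pivot; τ = Mg(L/2) cos 67° = 12.69 N·m.
α = τ/I = 12.69/3.845 = 3.301 rad/s².

α ≈ 3.30 rad/s²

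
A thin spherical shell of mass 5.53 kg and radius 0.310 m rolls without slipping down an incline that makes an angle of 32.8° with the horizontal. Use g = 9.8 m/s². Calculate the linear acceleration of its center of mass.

Translation along the incline: Mg sinθ − f = Ma.
Rotation about the center: fR = Iα with I = (2/3)MR². No-slip gives a = αR, so f = (I/R²)a = (2/3)M a.
Substituting: Mg sinθ = (1 + 0.6667)Ma, so a = g sinθ/(1 + 0.6667) = (9.8) sin 32.8° / 1.667 = 3.185 m/s².

a ≈ 3.19 m/s²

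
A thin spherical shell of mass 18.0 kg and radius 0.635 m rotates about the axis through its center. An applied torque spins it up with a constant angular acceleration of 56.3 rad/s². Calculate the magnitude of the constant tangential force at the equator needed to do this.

F ≈ 429 N

I = (2/3)MR² = (2/3)(18.0)(0.635)² = 4.839 kg·m².
The required torque is τ = Iα = (4.839)(56.30) = 272.4 N·m.
A tangential force at the equator gives τ = FR, so F = τ/R = 272.4/0.635 = 429.0 N.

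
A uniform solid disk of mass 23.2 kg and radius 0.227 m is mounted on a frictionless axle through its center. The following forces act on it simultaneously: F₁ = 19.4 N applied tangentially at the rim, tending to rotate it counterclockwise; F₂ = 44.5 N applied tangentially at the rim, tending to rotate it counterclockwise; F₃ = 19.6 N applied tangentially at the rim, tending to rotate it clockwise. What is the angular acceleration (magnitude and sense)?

α ≈ 16.8 rad/s², counterclockwise

I = ½MR² = (1/2)(23.2)(0.227)² = 0.5977 kg·m².
Taking counterclockwise as positive: τ₁ = +(19.4)(0.227) = +4.404 N·m; τ₂ = +(44.5)(0.227) = +10.10 N·m; τ₃ = −(19.6)(0.227) = −4.449 N·m.
Net torque τ = 10.06 N·m.
α = τ/I = 10.06/0.5977 = 16.82 rad/s².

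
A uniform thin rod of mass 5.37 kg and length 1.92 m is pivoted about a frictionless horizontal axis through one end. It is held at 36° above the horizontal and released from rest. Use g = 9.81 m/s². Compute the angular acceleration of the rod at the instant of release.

About the pivot, I = (1/3)ML² = (1/3)(5.37)(1.92)² = 6.599 kg·m².
The weight acts at the center, a distance L/2 = 0.9600 m from the pivot; τ = Mg(L/2) cos 36° = 40.91 N·m.
α = τ/I = 40.91/6.599 = 6.200 rad/s².
(Equivalently α = (3g/(2L)) cos 36° = 6.200 rad/s².)

α ≈ 6.20 rad/s²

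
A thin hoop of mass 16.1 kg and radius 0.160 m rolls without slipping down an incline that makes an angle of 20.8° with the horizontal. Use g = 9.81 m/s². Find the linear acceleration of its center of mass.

a ≈ 1.74 m/s²

Translation along the incline: Mg sinθ − f = Ma.
Rotation about the center: fR = Iα with I = MR². No-slip gives a = αR, so f = (I/R²)a = M a.
Substituting: Mg sinθ = (1 + 1.000)Ma, so a = g sinθ/(1 + 1.000) = (9.81) sin 20.8° / 2.000 = 1.742 m/s².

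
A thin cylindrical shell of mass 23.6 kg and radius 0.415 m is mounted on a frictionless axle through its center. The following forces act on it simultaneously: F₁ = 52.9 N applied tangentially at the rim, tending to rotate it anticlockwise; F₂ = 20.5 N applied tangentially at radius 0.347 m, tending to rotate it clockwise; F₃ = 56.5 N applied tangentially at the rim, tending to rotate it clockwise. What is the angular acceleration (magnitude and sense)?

I = MR² = (23.6)(0.415)² = 4.065 kg·m².
Taking anticlockwise as positive: τ₁ = +(52.9)(0.415) = +21.95 N·m; τ₂ = −(20.5)(0.347) = −7.113 N·m; τ₃ = −(56.5)(0.415) = −23.45 N·m.
Net torque τ = -8.607 N·m.
α = τ/I = -8.607/4.065 = -2.118 rad/s².

α ≈ 2.12 rad/s², clockwise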